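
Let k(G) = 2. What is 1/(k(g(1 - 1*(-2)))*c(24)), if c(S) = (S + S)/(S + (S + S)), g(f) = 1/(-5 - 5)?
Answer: ¾ ≈ 0.75000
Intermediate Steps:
g(f) = -⅒ (g(f) = 1/(-10) = -⅒)
c(S) = ⅔ (c(S) = (2*S)/(S + 2*S) = (2*S)/((3*S)) = (2*S)*(1/(3*S)) = ⅔)
1/(k(g(1 - 1*(-2)))*c(24)) = 1/(2*(⅔)) = 1/(4/3) = ¾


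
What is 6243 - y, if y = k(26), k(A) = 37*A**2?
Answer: -18769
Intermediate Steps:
y = 25012 (y = 37*26**2 = 37*676 = 25012)
6243 - y = 6243 - 1*25012 = 6243 - 25012 = -18769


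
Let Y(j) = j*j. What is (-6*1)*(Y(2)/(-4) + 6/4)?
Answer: -3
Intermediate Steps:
Y(j) = j²
(-6*1)*(Y(2)/(-4) + 6/4) = (-6*1)*(2²/(-4) + 6/4) = -6*(4*(-¼) + 6*(¼)) = -6*(-1 + 3/2) = -6*½ = -3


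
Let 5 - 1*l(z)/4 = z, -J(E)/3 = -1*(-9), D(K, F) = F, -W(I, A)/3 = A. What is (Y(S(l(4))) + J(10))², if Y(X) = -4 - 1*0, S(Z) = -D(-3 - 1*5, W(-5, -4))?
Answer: 961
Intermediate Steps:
W(I, A) = -3*A
J(E) = -27 (J(E) = -(-3)*(-9) = -3*9 = -27)
l(z) = 20 - 4*z
S(Z) = -12 (S(Z) = -(-3)*(-4) = -1*12 = -12)
Y(X) = -4 (Y(X) = -4 + 0 = -4)
(Y(S(l(4))) + J(10))² = (-4 - 27)² = (-31)² = 961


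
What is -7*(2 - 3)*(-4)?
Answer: -28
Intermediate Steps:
-7*(2 - 3)*(-4) = -(-7)*(-4) = -7*4 = -28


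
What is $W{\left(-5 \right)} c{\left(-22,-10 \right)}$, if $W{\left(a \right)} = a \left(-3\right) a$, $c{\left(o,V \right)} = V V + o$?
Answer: $-5850$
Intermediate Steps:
$c{\left(o,V \right)} = o + V^{2}$ ($c{\left(o,V \right)} = V^{2} + o = o + V^{2}$)
$W{\left(a \right)} = - 3 a^{2}$ ($W{\left(a \right)} = - 3 a a = - 3 a^{2}$)
$W{\left(-5 \right)} c{\left(-22,-10 \right)} = - 3 \left(-5\right)^{2} \left(-22 + \left(-10\right)^{2}\right) = \left(-3\right) 25 \left(-22 + 100\right) = \left(-75\right) 78 = -5850$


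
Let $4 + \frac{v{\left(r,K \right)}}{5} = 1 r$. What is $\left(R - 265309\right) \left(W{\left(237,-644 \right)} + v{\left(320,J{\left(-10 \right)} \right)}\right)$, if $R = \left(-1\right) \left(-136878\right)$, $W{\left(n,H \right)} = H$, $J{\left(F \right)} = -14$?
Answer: $-120211416$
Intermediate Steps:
$v{\left(r,K \right)} = -20 + 5 r$ ($v{\left(r,K \right)} = -20 + 5 \cdot 1 r = -20 + 5 r$)
$R = 136878$
$\left(R - 265309\right) \left(W{\left(237,-644 \right)} + v{\left(320,J{\left(-10 \right)} \right)}\right) = \left(136878 - 265309\right) \left(-644 + \left(-20 + 5 \cdot 320\right)\right) = - 128431 \left(-644 + \left(-20 + 1600\right)\right) = - 128431 \left(-644 + 1580\right) = \left(-128431\right) 936 = -120211416$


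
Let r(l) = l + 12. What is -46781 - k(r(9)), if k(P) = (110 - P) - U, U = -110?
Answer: -46980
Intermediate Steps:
r(l) = 12 + l
k(P) = 220 - P (k(P) = (110 - P) - 1*(-110) = (110 - P) + 110 = 220 - P)
-46781 - k(r(9)) = -46781 - (220 - (12 + 9)) = -46781 - (220 - 1*21) = -46781 - (220 - 21) = -46781 - 1*199 = -46781 - 199 = -46980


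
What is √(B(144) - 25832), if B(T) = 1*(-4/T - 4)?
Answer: I*√930097/6 ≈ 160.74*I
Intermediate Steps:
B(T) = -4 - 4/T (B(T) = 1*(-4 - 4/T) = -4 - 4/T)
√(B(144) - 25832) = √((-4 - 4/144) - 25832) = √((-4 - 4*1/144) - 25832) = √((-4 - 1/36) - 25832) = √(-145/36 - 25832) = √(-930097/36) = I*√930097/6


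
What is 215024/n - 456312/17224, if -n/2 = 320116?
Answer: -4622642465/172302437 ≈ -26.829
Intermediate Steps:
n = -640232 (n = -2*320116 = -640232)
215024/n - 456312/17224 = 215024/(-640232) - 456312/17224 = 215024*(-1/640232) - 456312*1/17224 = -26878/80029 - 57039/2153 = -4622642465/172302437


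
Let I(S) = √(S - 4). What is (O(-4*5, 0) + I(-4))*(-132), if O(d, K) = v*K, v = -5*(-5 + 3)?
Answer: -264*I*√2 ≈ -373.35*I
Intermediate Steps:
v = 10 (v = -5*(-2) = 10)
O(d, K) = 10*K
I(S) = √(-4 + S)
(O(-4*5, 0) + I(-4))*(-132) = (10*0 + √(-4 - 4))*(-132) = (0 + √(-8))*(-132) = (0 + 2*I*√2)*(-132) = (2*I*√2)*(-132) = -264*I*√2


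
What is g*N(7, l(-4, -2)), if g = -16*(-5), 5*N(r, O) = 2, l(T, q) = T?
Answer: 32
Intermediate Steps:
N(r, O) = ⅖ (N(r, O) = (⅕)*2 = ⅖)
g = 80
g*N(7, l(-4, -2)) = 80*(⅖) = 32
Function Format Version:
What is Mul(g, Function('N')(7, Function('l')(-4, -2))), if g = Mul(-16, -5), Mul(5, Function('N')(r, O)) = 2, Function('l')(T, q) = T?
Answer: 32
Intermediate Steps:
Function('N')(r, O) = Rational(2, 5) (Function('N')(r, O) = Mul(Rational(1, 5), 2) = Rational(2, 5))
g = 80
Mul(g, Function('N')(7, Function('l')(-4, -2))) = Mul(80, Rational(2, 5)) = 32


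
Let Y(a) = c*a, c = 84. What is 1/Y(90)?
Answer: 1/7560 ≈ 0.00013228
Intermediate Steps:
Y(a) = 84*a
1/Y(90) = 1/(84*90) = 1/7560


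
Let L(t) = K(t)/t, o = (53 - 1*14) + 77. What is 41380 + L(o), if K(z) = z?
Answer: 41381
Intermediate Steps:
o = 116 (o = (53 - 14) + 77 = 39 + 77 = 116)
L(t) = 1 (L(t) = t/t = 1)
41380 + L(o) = 41380 + 1 = 41381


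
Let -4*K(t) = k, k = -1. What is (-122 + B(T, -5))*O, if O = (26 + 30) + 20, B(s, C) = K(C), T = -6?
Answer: -9253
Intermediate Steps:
K(t) = ¼ (K(t) = -¼*(-1) = ¼)
B(s, C) = ¼
O = 76 (O = 56 + 20 = 76)
(-122 + B(T, -5))*O = (-122 + ¼)*76 = -487/4*76 = -9253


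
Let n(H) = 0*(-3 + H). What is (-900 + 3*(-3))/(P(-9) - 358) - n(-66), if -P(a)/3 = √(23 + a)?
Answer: 162711/64019 - 2727*√14/128038 ≈ 2.4619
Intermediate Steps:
P(a) = -3*√(23 + a)
n(H) = 0
(-900 + 3*(-3))/(P(-9) - 358) - n(-66) = (-900 + 3*(-3))/(-3*√(23 - 9) - 358) - 1*0 = (-900 - 9)/(-3*√14 - 358) + 0 = -909/(-358 - 3*√14) + 0 = -909/(-358 - 3*√14)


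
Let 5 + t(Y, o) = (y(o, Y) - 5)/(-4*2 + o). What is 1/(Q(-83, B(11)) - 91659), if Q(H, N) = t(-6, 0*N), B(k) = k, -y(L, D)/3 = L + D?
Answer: -8/733325 ≈ -1.0909e-5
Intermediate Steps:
y(L, D) = -3*D - 3*L (y(L, D) = -3*(L + D) = -3*(D + L) = -3*D - 3*L)
t(Y, o) = -5 + (-5 - 3*Y - 3*o)/(-8 + o) (t(Y, o) = -5 + ((-3*Y - 3*o) - 5)/(-4*2 + o) = -5 + (-5 - 3*Y - 3*o)/(-8 + o))
Q(H, N) = -53/8 (Q(H, N) = (35 - 0*N - 3*(-6))/(-8 + 0*N) = (35 - 8*0 + 18)/(-8 + 0) = (35 + 0 + 18)/(-8) = -⅛*53 = -53/8)
1/(Q(-83, B(11)) - 91659) = 1/(-53/8 - 91659) = 1/(-733325/8) = -8/733325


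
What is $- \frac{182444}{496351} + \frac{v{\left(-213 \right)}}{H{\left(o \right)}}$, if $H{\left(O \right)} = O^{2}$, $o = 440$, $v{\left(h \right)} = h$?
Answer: $- \frac{35426881163}{96093553600} \approx -0.36867$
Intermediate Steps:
$- \frac{182444}{496351} + \frac{v{\left(-213 \right)}}{H{\left(o \right)}} = - \frac{182444}{496351} - \frac{213}{440^{2}} = \left(-182444\right) \frac{1}{496351} - \frac{213}{193600} = - \frac{182444}{496351} - \frac{213}{193600} = - \frac{35426881163}{96093553600}$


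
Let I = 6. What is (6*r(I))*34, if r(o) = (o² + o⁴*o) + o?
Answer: 1594872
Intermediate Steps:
r(o) = o + o² + o⁵ (r(o) = (o² + o⁵) + o = o + o² + o⁵)
(6*r(I))*34 = (6*(6*(1 + 6 + 6⁴)))*34 = (6*(6*(1 + 6 + 1296)))*34 = (6*(6*1303))*34 = (6*7818)*34 = 46908*34 = 1594872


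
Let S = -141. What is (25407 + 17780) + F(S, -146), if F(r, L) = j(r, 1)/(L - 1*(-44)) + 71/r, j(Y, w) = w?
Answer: 207036017/4794 ≈ 43187.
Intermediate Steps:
F(r, L) = 1/(44 + L) + 71/r (F(r, L) = 1/(L - 1*(-44)) + 71/r = 1/(L + 44) + 71/r = 1/(44 + L) + 71/r)
(25407 + 17780) + F(S, -146) = (25407 + 17780) + (3124 - 141 + 71*(-146))/((-141)*(44 - 146)) = 43187 - 1/141*(3124 - 141 - 10366)/(-102) = 43187 - 1/141*(-1/102)*(-7383) = 43187 - 2461/4794 = 207036017/4794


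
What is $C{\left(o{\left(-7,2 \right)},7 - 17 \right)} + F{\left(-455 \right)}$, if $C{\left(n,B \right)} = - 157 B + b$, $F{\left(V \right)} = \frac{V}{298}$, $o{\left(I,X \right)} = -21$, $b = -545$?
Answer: $\frac{304995}{298} \approx 1023.5$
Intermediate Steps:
$F{\left(V \right)} = \frac{V}{298}$ ($F{\left(V \right)} = V \frac{1}{298} = \frac{V}{298}$)
$C{\left(n,B \right)} = -545 - 157 B$ ($C{\left(n,B \right)} = - 157 B - 545 = -545 - 157 B$)
$C{\left(o{\left(-7,2 \right)},7 - 17 \right)} + F{\left(-455 \right)} = \left(-545 - 157 \left(7 - 17\right)\right) + \frac{1}{298} \left(-455\right) = \left(-545 - -1570\right) - \frac{455}{298} = \left(-545 + 1570\right) - \frac{455}{298} = 1025 - \frac{455}{298} = \frac{304995}{298}$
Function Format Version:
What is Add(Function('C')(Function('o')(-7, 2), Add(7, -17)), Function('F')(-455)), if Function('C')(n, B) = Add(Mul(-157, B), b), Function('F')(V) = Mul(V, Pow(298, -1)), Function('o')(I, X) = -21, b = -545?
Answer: Rational(304995, 298) ≈ 1023.5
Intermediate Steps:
Function('F')(V) = Mul(Rational(1, 298), V) (Function('F')(V) = Mul(V, Rational(1, 298)) = Mul(Rational(1, 298), V))
Function('C')(n, B) = Add(-545, Mul(-157, B)) (Function('C')(n, B) = Add(Mul(-157, B), -545) = Add(-545, Mul(-157, B)))
Add(Function('C')(Function('o')(-7, 2), Add(7, -17)), Function('F')(-455)) = Add(Add(-545, Mul(-157, Add(7, -17))), Mul(Rational(1, 298), -455)) = Add(Add(-545, Mul(-157, -10)), Rational(-455, 298)) = Add(Add(-545, 1570), Rational(-455, 298)) = Add(1025, Rational(-455, 298)) = Rational(304995, 298)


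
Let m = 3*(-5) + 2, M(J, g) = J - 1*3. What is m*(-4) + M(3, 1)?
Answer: 52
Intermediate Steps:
M(J, g) = -3 + J (M(J, g) = J - 3 = -3 + J)
m = -13 (m = -15 + 2 = -13)
m*(-4) + M(3, 1) = -13*(-4) + (-3 + 3) = 52 + 0 = 52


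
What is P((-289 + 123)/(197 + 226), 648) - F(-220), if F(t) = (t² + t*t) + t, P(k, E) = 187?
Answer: -96393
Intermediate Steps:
F(t) = t + 2*t² (F(t) = (t² + t²) + t = 2*t² + t = t + 2*t²)
P((-289 + 123)/(197 + 226), 648) - F(-220) = 187 - (-220)*(1 + 2*(-220)) = 187 - (-220)*(1 - 440) = 187 - (-220)*(-439) = 187 - 1*96580 = 187 - 96580 = -96393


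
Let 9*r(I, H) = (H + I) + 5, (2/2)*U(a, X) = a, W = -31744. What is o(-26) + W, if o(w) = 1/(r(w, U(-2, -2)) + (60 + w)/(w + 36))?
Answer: -1206227/38 ≈ -31743.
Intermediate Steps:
U(a, X) = a
r(I, H) = 5/9 + H/9 + I/9 (r(I, H) = ((H + I) + 5)/9 = (5 + H + I)/9 = 5/9 + H/9 + I/9)
o(w) = 1/(⅓ + w/9 + (60 + w)/(36 + w)) (o(w) = 1/((5/9 + (⅑)*(-2) + w/9) + (60 + w)/(w + 36)) = 1/((5/9 - 2/9 + w/9) + (60 + w)/(36 + w)) = 1/((⅓ + w/9) + (60 + w)/(36 + w)) = 1/(⅓ + w/9 + (60 + w)/(36 + w)))
o(-26) + W = 9*(36 - 26)/(648 + (-26)² + 48*(-26)) - 31744 = 9*10/(648 + 676 - 1248) - 31744 = 9*10/76 - 31744 = 9*(1/76)*10 - 31744 = 45/38 - 31744 = -1206227/38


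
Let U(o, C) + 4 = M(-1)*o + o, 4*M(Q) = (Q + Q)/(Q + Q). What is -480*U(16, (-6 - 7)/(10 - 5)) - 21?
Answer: -7701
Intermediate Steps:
M(Q) = ¼ (M(Q) = ((Q + Q)/(Q + Q))/4 = ((2*Q)/((2*Q)))/4 = ((2*Q)*(1/(2*Q)))/4 = (¼)*1 = ¼)
U(o, C) = -4 + 5*o/4 (U(o, C) = -4 + (o/4 + o) = -4 + 5*o/4)
-480*U(16, (-6 - 7)/(10 - 5)) - 21 = -480*(-4 + (5/4)*16) - 21 = -480*(-4 + 20) - 21 = -480*16 - 21 = -7680 - 21 = -7701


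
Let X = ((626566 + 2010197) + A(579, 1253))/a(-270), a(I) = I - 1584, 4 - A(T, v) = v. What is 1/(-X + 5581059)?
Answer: 927/5174959450 ≈ 1.7913e-7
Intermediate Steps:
A(T, v) = 4 - v
a(I) = -1584 + I
X = -1317757/927 (X = ((626566 + 2010197) + (4 - 1*1253))/(-1584 - 270) = (2636763 + (4 - 1253))/(-1854) = (2636763 - 1249)*(-1/1854) = 2635514*(-1/1854) = -1317757/927 ≈ -1421.5)
1/(-X + 5581059) = 1/(-1*(-1317757/927) + 5581059) = 1/(1317757/927 + 5581059) = 1/(5174959450/927) = 927/5174959450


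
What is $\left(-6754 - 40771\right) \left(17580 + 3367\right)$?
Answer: $-995506175$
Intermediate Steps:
$\left(-6754 - 40771\right) \left(17580 + 3367\right) = \left(-47525\right) 20947 = -995506175$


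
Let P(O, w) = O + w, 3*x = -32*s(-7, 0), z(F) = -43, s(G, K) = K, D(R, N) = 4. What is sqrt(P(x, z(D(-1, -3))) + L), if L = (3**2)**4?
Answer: sqrt(6518) ≈ 80.734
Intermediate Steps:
x = 0 (x = (-32*0)/3 = (1/3)*0 = 0)
L = 6561 (L = 9**4 = 6561)
sqrt(P(x, z(D(-1, -3))) + L) = sqrt((0 - 43) + 6561) = sqrt(-43 + 6561) = sqrt(6518)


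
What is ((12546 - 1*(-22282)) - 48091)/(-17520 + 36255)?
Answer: -4421/6245 ≈ -0.70793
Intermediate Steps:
((12546 - 1*(-22282)) - 48091)/(-17520 + 36255) = ((12546 + 22282) - 48091)/18735 = (34828 - 48091)*(1/18735) = -13263*1/18735 = -4421/6245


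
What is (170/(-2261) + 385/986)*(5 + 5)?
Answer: 206725/65569 ≈ 3.1528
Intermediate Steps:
(170/(-2261) + 385/986)*(5 + 5) = (170*(-1/2261) + 385*(1/986))*10 = (-10/133 + 385/986)*10 = (41345/131138)*10 = 206725/65569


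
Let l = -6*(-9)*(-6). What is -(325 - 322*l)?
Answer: -104653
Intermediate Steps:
l = -324 (l = 54*(-6) = -324)
-(325 - 322*l) = -(325 - 322*(-324)) = -(325 + 104328) = -1*104653 = -104653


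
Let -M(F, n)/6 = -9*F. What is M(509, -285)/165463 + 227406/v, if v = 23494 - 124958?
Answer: -17419219737/8394268916 ≈ -2.0751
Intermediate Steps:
M(F, n) = 54*F (M(F, n) = -(-54)*F = 54*F)
v = -101464
M(509, -285)/165463 + 227406/v = (54*509)/165463 + 227406/(-101464) = 27486*(1/165463) + 227406*(-1/101464) = 27486/165463 - 113703/50732 = -17419219737/8394268916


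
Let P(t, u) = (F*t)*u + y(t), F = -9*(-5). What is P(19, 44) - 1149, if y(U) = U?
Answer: 36490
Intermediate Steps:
F = 45
P(t, u) = t + 45*t*u (P(t, u) = (45*t)*u + t = 45*t*u + t = t + 45*t*u)
P(19, 44) - 1149 = 19*(1 + 45*44) - 1149 = 19*(1 + 1980) - 1149 = 19*1981 - 1149 = 37639 - 1149 = 36490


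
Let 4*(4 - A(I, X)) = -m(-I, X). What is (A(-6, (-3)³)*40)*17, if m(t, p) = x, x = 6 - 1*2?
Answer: 3400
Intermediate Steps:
x = 4 (x = 6 - 2 = 4)
m(t, p) = 4
A(I, X) = 5 (A(I, X) = 4 - (-1)*4/4 = 4 - ¼*(-4) = 4 + 1 = 5)
(A(-6, (-3)³)*40)*17 = (5*40)*17 = 200*17 = 3400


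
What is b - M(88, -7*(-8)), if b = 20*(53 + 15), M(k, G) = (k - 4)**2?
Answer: -5696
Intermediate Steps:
M(k, G) = (-4 + k)**2
b = 1360 (b = 20*68 = 1360)
b - M(88, -7*(-8)) = 1360 - (-4 + 88)**2 = 1360 - 1*84**2 = 1360 - 1*7056 = 1360 - 7056 = -5696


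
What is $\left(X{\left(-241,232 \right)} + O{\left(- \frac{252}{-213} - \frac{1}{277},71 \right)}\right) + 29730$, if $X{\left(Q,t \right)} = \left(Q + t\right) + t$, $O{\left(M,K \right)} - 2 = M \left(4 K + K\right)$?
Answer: $\frac{8413520}{277} \approx 30374.0$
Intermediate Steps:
$O{\left(M,K \right)} = 2 + 5 K M$ ($O{\left(M,K \right)} = 2 + M \left(4 K + K\right) = 2 + M 5 K = 2 + 5 K M$)
$X{\left(Q,t \right)} = Q + 2 t$
$\left(X{\left(-241,232 \right)} + O{\left(- \frac{252}{-213} - \frac{1}{277},71 \right)}\right) + 29730 = \left(\left(-241 + 2 \cdot 232\right) + \left(2 + 5 \cdot 71 \left(- \frac{252}{-213} - \frac{1}{277}\right)\right)\right) + 29730 = \left(\left(-241 + 464\right) + \left(2 + 5 \cdot 71 \left(\left(-252\right) \left(- \frac{1}{213}\right) - \frac{1}{277}\right)\right)\right) + 29730 = \left(223 + \left(2 + 5 \cdot 71 \left(\frac{84}{71} - \frac{1}{277}\right)\right)\right) + 29730 = \left(223 + \left(2 + 5 \cdot 71 \cdot \frac{23197}{19667}\right)\right) + 29730 = \left(223 + \left(2 + \frac{115985}{277}\right)\right) + 29730 = \left(223 + \frac{116539}{277}\right) + 29730 = \frac{178310}{277} + 29730 = \frac{8413520}{277}$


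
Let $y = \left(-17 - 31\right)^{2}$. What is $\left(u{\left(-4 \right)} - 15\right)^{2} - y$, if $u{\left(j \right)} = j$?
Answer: $-1943$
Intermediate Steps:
$y = 2304$ ($y = \left(-48\right)^{2} = 2304$)
$\left(u{\left(-4 \right)} - 15\right)^{2} - y = \left(-4 - 15\right)^{2} - 2304 = \left(-19\right)^{2} - 2304 = 361 - 2304 = -1943$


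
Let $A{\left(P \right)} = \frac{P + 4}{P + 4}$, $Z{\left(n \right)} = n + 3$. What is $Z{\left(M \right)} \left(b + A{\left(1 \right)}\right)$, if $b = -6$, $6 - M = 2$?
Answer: $-35$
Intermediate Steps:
$M = 4$ ($M = 6 - 2 = 4$)
$Z{\left(n \right)} = 3 + n$
$A{\left(P \right)} = 1$ ($A{\left(P \right)} = \frac{4 + P}{4 + P} = 1$)
$Z{\left(M \right)} \left(b + A{\left(1 \right)}\right) = \left(3 + 4\right) \left(-6 + 1\right) = 7 \left(-5\right) = -35$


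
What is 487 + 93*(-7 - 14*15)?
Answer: -19694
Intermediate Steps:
487 + 93*(-7 - 14*15) = 487 + 93*(-7 - 210) = 487 + 93*(-217) = 487 - 20181 = -19694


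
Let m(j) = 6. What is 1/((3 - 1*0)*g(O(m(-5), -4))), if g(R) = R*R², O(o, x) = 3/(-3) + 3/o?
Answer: -8/3 ≈ -2.6667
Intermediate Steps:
O(o, x) = -1 + 3/o (O(o, x) = 3*(-⅓) + 3/o = -1 + 3/o)
g(R) = R³
1/((3 - 1*0)*g(O(m(-5), -4))) = 1/((3 - 1*0)*((3 - 1*6)/6)³) = 1/((3 + 0)*((3 - 6)/6)³) = 1/(3*((⅙)*(-3))³) = 1/(3*(-½)³) = 1/(3*(-⅛)) = 1/(-3/8) = -8/3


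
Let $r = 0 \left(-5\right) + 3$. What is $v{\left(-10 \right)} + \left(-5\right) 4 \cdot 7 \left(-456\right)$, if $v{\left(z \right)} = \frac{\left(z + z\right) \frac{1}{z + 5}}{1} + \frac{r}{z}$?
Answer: $\frac{638437}{10} \approx 63844.0$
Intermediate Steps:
$r = 3$ ($r = 0 + 3 = 3$)
$v{\left(z \right)} = \frac{3}{z} + \frac{2 z}{5 + z}$ ($v{\left(z \right)} = \frac{\left(z + z\right) \frac{1}{z + 5}}{1} + \frac{3}{z} = \frac{2 z}{5 + z} 1 + \frac{3}{z} = \frac{2 z}{5 + z} + \frac{3}{z} = \frac{3}{z} + \frac{2 z}{5 + z}$)
$v{\left(-10 \right)} + \left(-5\right) 4 \cdot 7 \left(-456\right) = \frac{15 + 2 \left(-10\right)^{2} + 3 \left(-10\right)}{\left(-10\right) \left(5 - 10\right)} + \left(-5\right) 4 \cdot 7 \left(-456\right) = - \frac{15 + 2 \cdot 100 - 30}{10 \left(-5\right)} + \left(-20\right) 7 \left(-456\right) = \left(- \frac{1}{10}\right) \left(- \frac{1}{5}\right) \left(15 + 200 - 30\right) - -63840 = \left(- \frac{1}{10}\right) \left(- \frac{1}{5}\right) 185 + 63840 = \frac{37}{10} + 63840 = \frac{638437}{10}$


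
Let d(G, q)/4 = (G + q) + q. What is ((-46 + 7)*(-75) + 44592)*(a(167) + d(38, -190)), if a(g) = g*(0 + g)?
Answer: 1260198357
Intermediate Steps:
a(g) = g**2 (a(g) = g*g = g**2)
d(G, q) = 4*G + 8*q (d(G, q) = 4*((G + q) + q) = 4*(G + 2*q) = 4*G + 8*q)
((-46 + 7)*(-75) + 44592)*(a(167) + d(38, -190)) = ((-46 + 7)*(-75) + 44592)*(167**2 + (4*38 + 8*(-190))) = (-39*(-75) + 44592)*(27889 + (152 - 1520)) = (2925 + 44592)*(27889 - 1368) = 47517*26521 = 1260198357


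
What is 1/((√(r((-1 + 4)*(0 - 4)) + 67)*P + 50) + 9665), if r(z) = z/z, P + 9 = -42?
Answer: 9715/94204357 + 102*√17/94204357 ≈ 0.00010759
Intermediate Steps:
P = -51 (P = -9 - 42 = -51)
r(z) = 1
1/((√(r((-1 + 4)*(0 - 4)) + 67)*P + 50) + 9665) = 1/((√(1 + 67)*(-51) + 50) + 9665) = 1/((√68*(-51) + 50) + 9665) = 1/(((2*√17)*(-51) + 50) + 9665) = 1/((-102*√17 + 50) + 9665) = 1/((50 - 102*√17) + 9665) = 1/(9715 - 102*√17)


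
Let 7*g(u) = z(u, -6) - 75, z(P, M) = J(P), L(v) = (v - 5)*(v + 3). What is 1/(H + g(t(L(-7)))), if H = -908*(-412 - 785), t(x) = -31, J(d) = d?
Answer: 7/7608026 ≈ 9.2008e-7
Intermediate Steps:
L(v) = (-5 + v)*(3 + v)
z(P, M) = P
g(u) = -75/7 + u/7 (g(u) = (u - 75)/7 = (-75 + u)/7 = -75/7 + u/7)
H = 1086876 (H = -908*(-1197) = 1086876)
1/(H + g(t(L(-7)))) = 1/(1086876 + (-75/7 + (⅐)*(-31))) = 1/(1086876 + (-75/7 - 31/7)) = 1/(1086876 - 106/7) = 1/(7608026/7) = 7/7608026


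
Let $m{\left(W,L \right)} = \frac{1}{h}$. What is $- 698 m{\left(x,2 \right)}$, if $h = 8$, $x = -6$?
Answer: $- \frac{349}{4} \approx -87.25$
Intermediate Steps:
$m{\left(W,L \right)} = \frac{1}{8}$
$- 698 m{\left(x,2 \right)} = \left(-698\right) \frac{1}{8} = - \frac{349}{4}$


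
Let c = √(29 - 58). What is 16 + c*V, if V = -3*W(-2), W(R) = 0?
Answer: 16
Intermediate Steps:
c = I*√29 (c = √(-29) = I*√29 ≈ 5.3852*I)
V = 0 (V = -3*0 = 0)
16 + c*V = 16 + (I*√29)*0 = 16 + 0 = 16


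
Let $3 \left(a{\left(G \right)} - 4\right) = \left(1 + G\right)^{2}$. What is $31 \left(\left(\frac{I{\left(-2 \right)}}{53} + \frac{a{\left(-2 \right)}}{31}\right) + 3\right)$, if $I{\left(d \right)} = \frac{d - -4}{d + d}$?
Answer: $\frac{30859}{318} \approx 97.041$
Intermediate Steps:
$a{\left(G \right)} = 4 + \frac{\left(1 + G\right)^{2}}{3}$
$I{\left(d \right)} = \frac{4 + d}{2 d}$ ($I{\left(d \right)} = \frac{d + 4}{2 d} = \left(4 + d\right) \frac{1}{2 d} = \frac{4 + d}{2 d}$)
$31 \left(\left(\frac{I{\left(-2 \right)}}{53} + \frac{a{\left(-2 \right)}}{31}\right) + 3\right) = 31 \left(\left(\frac{\frac{1}{2} \frac{1}{-2} \left(4 - 2\right)}{53} + \frac{4 + \frac{\left(1 - 2\right)^{2}}{3}}{31}\right) + 3\right) = 31 \left(\left(\frac{1}{2} \left(- \frac{1}{2}\right) 2 \cdot \frac{1}{53} + \left(4 + \frac{\left(-1\right)^{2}}{3}\right) \frac{1}{31}\right) + 3\right) = 31 \left(\left(\left(- \frac{1}{2}\right) \frac{1}{53} + \left(4 + \frac{1}{3} \cdot 1\right) \frac{1}{31}\right) + 3\right) = 31 \left(\left(- \frac{1}{106} + \left(4 + \frac{1}{3}\right) \frac{1}{31}\right) + 3\right) = 31 \left(\left(- \frac{1}{106} + \frac{13}{3} \cdot \frac{1}{31}\right) + 3\right) = 31 \left(\left(- \frac{1}{106} + \frac{13}{93}\right) + 3\right) = 31 \left(\frac{1285}{9858} + 3\right) = 31 \cdot \frac{30859}{9858} = \frac{30859}{318}$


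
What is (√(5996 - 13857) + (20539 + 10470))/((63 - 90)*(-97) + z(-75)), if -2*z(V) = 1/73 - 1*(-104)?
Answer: 411574/34071 + 146*I*√7861/374781 ≈ 12.08 + 0.034539*I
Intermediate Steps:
z(V) = -7593/146 (z(V) = -(1/73 - 1*(-104))/2 = -(1/73 + 104)/2 = -½*7593/73 = -7593/146)
(√(5996 - 13857) + (20539 + 10470))/((63 - 90)*(-97) + z(-75)) = (√(5996 - 13857) + (20539 + 10470))/((63 - 90)*(-97) - 7593/146) = (√(-7861) + 31009)/(-27*(-97) - 7593/146) = (I*√7861 + 31009)/(2619 - 7593/146) = (31009 + I*√7861)/(374781/146) = (31009 + I*√7861)*(146/374781) = 411574/34071 + 146*I*√7861/374781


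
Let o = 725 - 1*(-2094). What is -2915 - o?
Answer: -5734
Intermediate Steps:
o = 2819 (o = 725 + 2094 = 2819)
-2915 - o = -2915 - 1*2819 = -2915 - 2819 = -5734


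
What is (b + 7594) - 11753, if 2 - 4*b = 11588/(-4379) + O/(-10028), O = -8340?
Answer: -182590676101/43912612 ≈ -4158.0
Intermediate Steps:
b = 41877207/43912612 (b = 1/2 - (11588/(-4379) - 8340/(-10028))/4 = 1/2 - (11588*(-1/4379) - 8340*(-1/10028))/4 = 1/2 - (-11588/4379 + 2085/2507)/4 = 1/2 - 1/4*(-19920901/10978153) = 1/2 + 19920901/43912612 = 41877207/43912612 ≈ 0.95365)
(b + 7594) - 11753 = (41877207/43912612 + 7594) - 11753 = 333514252735/43912612 - 11753 = -182590676101/43912612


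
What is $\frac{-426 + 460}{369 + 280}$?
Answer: $\frac{34}{649} \approx 0.052388$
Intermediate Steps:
$\frac{-426 + 460}{369 + 280} = \frac{34}{649}$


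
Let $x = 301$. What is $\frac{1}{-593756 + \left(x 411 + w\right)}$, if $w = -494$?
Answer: $- \frac{1}{470539} \approx -2.1252 \cdot 10^{-6}$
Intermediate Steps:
$\frac{1}{-593756 + \left(x 411 + w\right)} = \frac{1}{-593756 + \left(301 \cdot 411 - 494\right)} = \frac{1}{-593756 + \left(123711 - 494\right)} = \frac{1}{-593756 + 123217} = \frac{1}{-470539} = - \frac{1}{470539}$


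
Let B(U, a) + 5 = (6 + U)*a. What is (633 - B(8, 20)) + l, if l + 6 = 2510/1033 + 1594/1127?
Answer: 414270604/1164191 ≈ 355.84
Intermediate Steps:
B(U, a) = -5 + a*(6 + U) (B(U, a) = -5 + (6 + U)*a = -5 + a*(6 + U))
l = -2509774/1164191 (l = -6 + (2510/1033 + 1594/1127) = -6 + 4475372/1164191 = -2509774/1164191 ≈ -2.1558)
(633 - B(8, 20)) + l = (633 - (-5 + 6*20 + 8*20)) - 2509774/1164191 = (633 - (-5 + 120 + 160)) - 2509774/1164191 = (633 - 1*275) - 2509774/1164191 = (633 - 275) - 2509774/1164191 = 358 - 2509774/1164191 = 414270604/1164191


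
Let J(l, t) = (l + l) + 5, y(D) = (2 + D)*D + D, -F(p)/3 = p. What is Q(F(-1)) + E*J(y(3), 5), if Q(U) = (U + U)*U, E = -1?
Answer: -23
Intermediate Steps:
F(p) = -3*p
y(D) = D + D*(2 + D) (y(D) = D*(2 + D) + D = D + D*(2 + D))
J(l, t) = 5 + 2*l (J(l, t) = 2*l + 5 = 5 + 2*l)
Q(U) = 2*U² (Q(U) = (2*U)*U = 2*U²)
Q(F(-1)) + E*J(y(3), 5) = 2*(-3*(-1))² - (5 + 2*(3*(3 + 3))) = 2*3² - (5 + 2*(3*6)) = 2*9 - (5 + 2*18) = 18 - (5 + 36) = 18 - 1*41 = 18 - 41 = -23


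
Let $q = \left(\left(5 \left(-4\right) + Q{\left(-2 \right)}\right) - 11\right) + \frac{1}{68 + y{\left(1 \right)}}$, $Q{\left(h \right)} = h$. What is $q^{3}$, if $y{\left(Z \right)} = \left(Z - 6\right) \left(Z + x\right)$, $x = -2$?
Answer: $- \frac{13962701312}{389017} \approx -35892.0$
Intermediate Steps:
$y{\left(Z \right)} = \left(-6 + Z\right) \left(-2 + Z\right)$ ($y{\left(Z \right)} = \left(Z - 6\right) \left(Z - 2\right) = \left(-6 + Z\right) \left(-2 + Z\right)$)
$q = - \frac{2408}{73}$ ($q = \left(\left(5 \left(-4\right) - 2\right) - 11\right) + \frac{1}{68 + \left(12 + 1^{2} - 8\right)} = \left(\left(-20 - 2\right) - 11\right) + \frac{1}{68 + \left(12 + 1 - 8\right)} = \left(-22 - 11\right) + \frac{1}{68 + 5} = -33 + \frac{1}{73} = - \frac{2408}{73} \approx -32.986$)
$q^{3} = \left(- \frac{2408}{73}\right)^{3} = - \frac{13962701312}{389017}$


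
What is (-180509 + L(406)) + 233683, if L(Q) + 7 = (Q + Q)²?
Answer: 712511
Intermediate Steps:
L(Q) = -7 + 4*Q² (L(Q) = -7 + (Q + Q)² = -7 + (2*Q)² = -7 + 4*Q²)
(-180509 + L(406)) + 233683 = (-180509 + (-7 + 4*406²)) + 233683 = (-180509 + (-7 + 4*164836)) + 233683 = (-180509 + (-7 + 659344)) + 233683 = (-180509 + 659337) + 233683 = 478828 + 233683 = 712511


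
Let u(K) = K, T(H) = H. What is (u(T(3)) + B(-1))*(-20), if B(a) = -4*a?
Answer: -140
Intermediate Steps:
(u(T(3)) + B(-1))*(-20) = (3 - 4*(-1))*(-20) = (3 + 4)*(-20) = 7*(-20) = -140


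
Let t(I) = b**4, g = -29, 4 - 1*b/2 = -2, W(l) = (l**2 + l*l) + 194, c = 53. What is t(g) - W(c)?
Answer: 14924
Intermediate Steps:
W(l) = 194 + 2*l**2 (W(l) = (l**2 + l**2) + 194 = 2*l**2 + 194 = 194 + 2*l**2)
b = 12 (b = 8 - 2*(-2) = 8 + 4 = 12)
t(I) = 20736 (t(I) = 12**4 = 20736)
t(g) - W(c) = 20736 - (194 + 2*53**2) = 20736 - (194 + 2*2809) = 20736 - (194 + 5618) = 20736 - 1*5812 = 20736 - 5812 = 14924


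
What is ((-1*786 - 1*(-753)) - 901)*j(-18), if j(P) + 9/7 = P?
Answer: 126090/7 ≈ 18013.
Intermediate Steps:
j(P) = -9/7 + P
((-1*786 - 1*(-753)) - 901)*j(-18) = ((-1*786 - 1*(-753)) - 901)*(-9/7 - 18) = ((-786 + 753) - 901)*(-135/7) = (-33 - 901)*(-135/7) = -934*(-135/7) = 126090/7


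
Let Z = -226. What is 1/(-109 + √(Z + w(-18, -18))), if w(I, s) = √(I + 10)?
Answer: 1/(-109 + √2*√(-113 + I*√2)) ≈ -0.0090105 - 0.0012438*I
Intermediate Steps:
w(I, s) = √(10 + I)
1/(-109 + √(Z + w(-18, -18))) = 1/(-109 + √(-226 + √(10 - 18))) = 1/(-109 + √(-226 + √(-8))) = 1/(-109 + √(-226 + 2*I*√2))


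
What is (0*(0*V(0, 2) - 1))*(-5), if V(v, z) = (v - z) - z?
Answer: 0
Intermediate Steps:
V(v, z) = v - 2*z
(0*(0*V(0, 2) - 1))*(-5) = (0*(0*(0 - 2*2) - 1))*(-5) = (0*(0*(0 - 4) - 1))*(-5) = (0*(0*(-4) - 1))*(-5) = (0*(0 - 1))*(-5) = (0*(-1))*(-5) = 0*(-5) = 0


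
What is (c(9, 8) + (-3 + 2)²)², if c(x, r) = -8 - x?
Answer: 256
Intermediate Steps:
(c(9, 8) + (-3 + 2)²)² = ((-8 - 1*9) + (-3 + 2)²)² = ((-8 - 9) + (-1)²)² = (-17 + 1)² = (-16)² = 256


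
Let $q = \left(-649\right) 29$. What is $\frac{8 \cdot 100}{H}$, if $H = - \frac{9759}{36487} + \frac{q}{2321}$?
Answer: $- \frac{3079502800}{32244203} \approx -95.506$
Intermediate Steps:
$q = -18821$
$H = - \frac{64488406}{7698757}$ ($H = - \frac{9759}{36487} - \frac{18821}{2321} = \left(-9759\right) \frac{1}{36487} - \frac{1711}{211} = - \frac{9759}{36487} - \frac{1711}{211} = - \frac{64488406}{7698757} \approx -8.3765$)
$\frac{8 \cdot 100}{H} = \frac{8 \cdot 100}{- \frac{64488406}{7698757}} = 800 \left(- \frac{7698757}{64488406}\right) = - \frac{3079502800}{32244203}$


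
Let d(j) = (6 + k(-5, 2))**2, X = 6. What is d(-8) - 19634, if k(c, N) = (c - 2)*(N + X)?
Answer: -17134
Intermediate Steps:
k(c, N) = (-2 + c)*(6 + N) (k(c, N) = (c - 2)*(N + 6) = (-2 + c)*(6 + N))
d(j) = 2500 (d(j) = (6 + (-12 - 2*2 + 6*(-5) + 2*(-5)))**2 = (6 + (-12 - 4 - 30 - 10))**2 = (6 - 56)**2 = (-50)**2 = 2500)
d(-8) - 19634 = 2500 - 19634 = -17134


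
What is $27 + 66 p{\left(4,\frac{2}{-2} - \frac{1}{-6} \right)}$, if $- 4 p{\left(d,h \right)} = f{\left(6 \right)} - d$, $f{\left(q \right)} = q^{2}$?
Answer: $-501$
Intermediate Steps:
$p{\left(d,h \right)} = -9 + \frac{d}{4}$ ($p{\left(d,h \right)} = - \frac{6^{2} - d}{4} = - \frac{36 - d}{4} = -9 + \frac{d}{4}$)
$27 + 66 p{\left(4,\frac{2}{-2} - \frac{1}{-6} \right)} = 27 + 66 \left(-9 + \frac{1}{4} \cdot 4\right) = 27 + 66 \left(-9 + 1\right) = 27 + 66 \left(-8\right) = 27 - 528 = -501$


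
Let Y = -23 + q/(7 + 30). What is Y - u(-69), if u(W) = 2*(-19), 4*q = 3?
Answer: 2223/148 ≈ 15.020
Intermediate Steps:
q = ¾ (q = (¼)*3 = ¾ ≈ 0.75000)
Y = -3401/148 (Y = -23 + 3/(4*(7 + 30)) = -23 + (¾)/37 = -23 + (¾)*(1/37) = -23 + 3/148 = -3401/148 ≈ -22.980)
u(W) = -38
Y - u(-69) = -3401/148 - 1*(-38) = -3401/148 + 38 = 2223/148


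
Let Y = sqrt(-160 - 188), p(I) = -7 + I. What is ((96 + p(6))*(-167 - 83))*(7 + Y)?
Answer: -166250 - 47500*I*sqrt(87) ≈ -1.6625e+5 - 4.4305e+5*I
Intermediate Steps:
Y = 2*I*sqrt(87) (Y = sqrt(-348) = 2*I*sqrt(87) ≈ 18.655*I)
((96 + p(6))*(-167 - 83))*(7 + Y) = ((96 + (-7 + 6))*(-167 - 83))*(7 + 2*I*sqrt(87)) = ((96 - 1)*(-250))*(7 + 2*I*sqrt(87)) = (95*(-250))*(7 + 2*I*sqrt(87)) = -23750*(7 + 2*I*sqrt(87)) = -166250 - 47500*I*sqrt(87)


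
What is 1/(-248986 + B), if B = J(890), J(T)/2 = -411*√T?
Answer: -124493/30696334718 + 411*√890/30696334718 ≈ -3.6562e-6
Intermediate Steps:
J(T) = -822*√T (J(T) = 2*(-411*√T) = -822*√T)
B = -822*√890 ≈ -24523.
1/(-248986 + B) = 1/(-248986 - 822*√890)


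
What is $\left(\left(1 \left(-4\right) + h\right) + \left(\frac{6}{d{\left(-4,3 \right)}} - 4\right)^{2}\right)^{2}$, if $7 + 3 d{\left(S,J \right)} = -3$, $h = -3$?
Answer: $\frac{443556}{625} \approx 709.69$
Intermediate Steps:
$d{\left(S,J \right)} = - \frac{10}{3}$ ($d{\left(S,J \right)} = - \frac{7}{3} + \frac{1}{3} \left(-3\right) = - \frac{7}{3} - 1 = - \frac{10}{3}$)
$\left(\left(1 \left(-4\right) + h\right) + \left(\frac{6}{d{\left(-4,3 \right)}} - 4\right)^{2}\right)^{2} = \left(\left(1 \left(-4\right) - 3\right) + \left(\frac{6}{- \frac{10}{3}} - 4\right)^{2}\right)^{2} = \left(\left(-4 - 3\right) + \left(6 \left(- \frac{3}{10}\right) - 4\right)^{2}\right)^{2} = \left(-7 + \left(- \frac{9}{5} - 4\right)^{2}\right)^{2} = \left(-7 + \left(- \frac{29}{5}\right)^{2}\right)^{2} = \left(-7 + \frac{841}{25}\right)^{2} = \left(\frac{666}{25}\right)^{2} = \frac{443556}{625}$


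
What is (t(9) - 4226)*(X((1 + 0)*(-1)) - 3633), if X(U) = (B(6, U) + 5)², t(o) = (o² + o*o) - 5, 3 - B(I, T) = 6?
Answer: 14766401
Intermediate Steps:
B(I, T) = -3 (B(I, T) = 3 - 1*6 = 3 - 6 = -3)
t(o) = -5 + 2*o² (t(o) = (o² + o²) - 5 = 2*o² - 5 = -5 + 2*o²)
X(U) = 4 (X(U) = (-3 + 5)² = 2² = 4)
(t(9) - 4226)*(X((1 + 0)*(-1)) - 3633) = ((-5 + 2*9²) - 4226)*(4 - 3633) = ((-5 + 2*81) - 4226)*(-3629) = ((-5 + 162) - 4226)*(-3629) = (157 - 4226)*(-3629) = -4069*(-3629) = 14766401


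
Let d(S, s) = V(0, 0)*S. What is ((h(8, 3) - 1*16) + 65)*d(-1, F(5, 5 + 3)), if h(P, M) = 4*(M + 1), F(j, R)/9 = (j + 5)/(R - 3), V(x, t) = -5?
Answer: 325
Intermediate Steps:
F(j, R) = 9*(5 + j)/(-3 + R) (F(j, R) = 9*((j + 5)/(R - 3)) = 9*((5 + j)/(-3 + R)) = 9*(5 + j)/(-3 + R))
d(S, s) = -5*S
h(P, M) = 4 + 4*M (h(P, M) = 4*(1 + M) = 4 + 4*M)
((h(8, 3) - 1*16) + 65)*d(-1, F(5, 5 + 3)) = (((4 + 4*3) - 1*16) + 65)*(-5*(-1)) = (((4 + 12) - 16) + 65)*5 = ((16 - 16) + 65)*5 = (0 + 65)*5 = 65*5 = 325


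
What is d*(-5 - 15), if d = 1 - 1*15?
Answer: 280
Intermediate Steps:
d = -14 (d = 1 - 15 = -14)
d*(-5 - 15) = -14*(-5 - 15) = -14*(-20) = 280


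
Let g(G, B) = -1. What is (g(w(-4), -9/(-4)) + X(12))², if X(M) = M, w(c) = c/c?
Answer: 121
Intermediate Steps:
w(c) = 1
(g(w(-4), -9/(-4)) + X(12))² = (-1 + 12)² = 11² = 121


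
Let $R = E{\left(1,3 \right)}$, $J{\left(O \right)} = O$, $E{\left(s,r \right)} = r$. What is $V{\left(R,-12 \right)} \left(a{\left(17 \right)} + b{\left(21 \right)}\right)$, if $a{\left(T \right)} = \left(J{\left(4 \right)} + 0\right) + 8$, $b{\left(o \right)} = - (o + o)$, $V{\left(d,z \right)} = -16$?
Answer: $480$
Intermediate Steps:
$R = 3$
$b{\left(o \right)} = - 2 o$
$a{\left(T \right)} = 12$ ($a{\left(T \right)} = \left(4 + 0\right) + 8 = 4 + 8 = 12$)
$V{\left(R,-12 \right)} \left(a{\left(17 \right)} + b{\left(21 \right)}\right) = - 16 \left(12 - 42\right) = \left(-16\right) \left(-30\right) = 480$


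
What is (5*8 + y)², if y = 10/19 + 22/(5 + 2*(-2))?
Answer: 1411344/361 ≈ 3909.5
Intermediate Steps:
y = 428/19 (y = 10*(1/19) + 22/(5 - 4) = 10/19 + 22/1 = 10/19 + 22*1 = 10/19 + 22 = 428/19 ≈ 22.526)
(5*8 + y)² = (5*8 + 428/19)² = (40 + 428/19)² = (1188/19)² = 1411344/361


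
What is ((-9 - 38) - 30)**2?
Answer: 5929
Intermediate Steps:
((-9 - 38) - 30)**2 = (-47 - 30)**2 = (-77)**2 = 5929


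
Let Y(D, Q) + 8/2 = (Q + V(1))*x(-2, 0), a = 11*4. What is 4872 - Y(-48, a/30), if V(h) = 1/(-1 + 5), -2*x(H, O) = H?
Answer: 292457/60 ≈ 4874.3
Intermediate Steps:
a = 44
x(H, O) = -H/2
V(h) = ¼ (V(h) = 1/4 = ¼)
Y(D, Q) = -15/4 + Q (Y(D, Q) = -4 + (Q + ¼)*(-½*(-2)) = -4 + (¼ + Q)*1 = -4 + (¼ + Q) = -15/4 + Q)
4872 - Y(-48, a/30) = 4872 - (-15/4 + 44/30) = 4872 - (-15/4 + 44*(1/30)) = 4872 - (-15/4 + 22/15) = 4872 - 1*(-137/60) = 4872 + 137/60 = 292457/60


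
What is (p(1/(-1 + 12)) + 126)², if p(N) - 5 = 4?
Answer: 18225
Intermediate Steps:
p(N) = 9 (p(N) = 5 + 4 = 9)
(p(1/(-1 + 12)) + 126)² = (9 + 126)² = 135² = 18225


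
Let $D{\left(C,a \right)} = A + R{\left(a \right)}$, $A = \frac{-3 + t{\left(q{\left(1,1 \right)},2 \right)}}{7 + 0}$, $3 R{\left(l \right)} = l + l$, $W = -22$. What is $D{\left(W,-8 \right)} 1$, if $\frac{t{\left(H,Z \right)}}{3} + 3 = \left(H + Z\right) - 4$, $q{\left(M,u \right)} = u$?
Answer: $- \frac{157}{21} \approx -7.4762$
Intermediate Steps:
$t{\left(H,Z \right)} = -21 + 3 H + 3 Z$ ($t{\left(H,Z \right)} = -9 + 3 \left(\left(H + Z\right) - 4\right) = -9 + 3 \left(-4 + H + Z\right) = -9 + \left(-12 + 3 H + 3 Z\right) = -21 + 3 H + 3 Z$)
$R{\left(l \right)} = \frac{2 l}{3}$ ($R{\left(l \right)} = \frac{l + l}{3} = \frac{2 l}{3}$)
$A = - \frac{15}{7}$ ($A = \frac{-3 + \left(-21 + 3 \cdot 1 + 3 \cdot 2\right)}{7 + 0} = \frac{-3 + \left(-21 + 3 + 6\right)}{7} = \left(-3 - 12\right) \frac{1}{7} = \left(-15\right) \frac{1}{7} = - \frac{15}{7} \approx -2.1429$)
$D{\left(C,a \right)} = - \frac{15}{7} + \frac{2 a}{3}$
$D{\left(W,-8 \right)} 1 = \left(- \frac{15}{7} + \frac{2}{3} \left(-8\right)\right) 1 = \left(- \frac{15}{7} - \frac{16}{3}\right) 1 = \left(- \frac{157}{21}\right) 1 = - \frac{157}{21}$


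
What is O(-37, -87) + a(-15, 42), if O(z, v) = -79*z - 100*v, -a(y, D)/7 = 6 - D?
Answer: 11875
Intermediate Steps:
a(y, D) = -42 + 7*D (a(y, D) = -7*(6 - D) = -42 + 7*D)
O(z, v) = -100*v - 79*z
O(-37, -87) + a(-15, 42) = (-100*(-87) - 79*(-37)) + (-42 + 7*42) = (8700 + 2923) + (-42 + 294) = 11623 + 252 = 11875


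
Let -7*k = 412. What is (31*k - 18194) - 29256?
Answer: -344922/7 ≈ -49275.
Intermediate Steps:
k = -412/7 (k = -⅐*412 = -412/7 ≈ -58.857)
(31*k - 18194) - 29256 = (31*(-412/7) - 18194) - 29256 = (-12772/7 - 18194) - 29256 = -140130/7 - 29256 = -344922/7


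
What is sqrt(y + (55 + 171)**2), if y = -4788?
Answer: 4*sqrt(2893) ≈ 215.15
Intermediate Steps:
sqrt(y + (55 + 171)**2) = sqrt(-4788 + (55 + 171)**2) = sqrt(-4788 + 226**2) = sqrt(-4788 + 51076) = sqrt(46288) = 4*sqrt(2893)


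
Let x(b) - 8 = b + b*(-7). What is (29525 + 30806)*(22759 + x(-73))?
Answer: 1399980855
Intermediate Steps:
x(b) = 8 - 6*b (x(b) = 8 + (b + b*(-7)) = 8 + (b - 7*b) = 8 - 6*b)
(29525 + 30806)*(22759 + x(-73)) = (29525 + 30806)*(22759 + (8 - 6*(-73))) = 60331*(22759 + (8 + 438)) = 60331*(22759 + 446) = 60331*23205 = 1399980855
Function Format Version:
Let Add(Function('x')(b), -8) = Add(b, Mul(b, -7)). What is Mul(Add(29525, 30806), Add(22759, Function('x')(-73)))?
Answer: 1399980855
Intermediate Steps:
Function('x')(b) = Add(8, Mul(-6, b)) (Function('x')(b) = Add(8, Add(b, Mul(b, -7))) = Add(8, Add(b, Mul(-7, b))) = Add(8, Mul(-6, b)))
Mul(Add(29525, 30806), Add(22759, Function('x')(-73))) = Mul(Add(29525, 30806), Add(22759, Add(8, Mul(-6, -73)))) = Mul(60331, Add(22759, Add(8, 438))) = Mul(60331, Add(22759, 446)) = Mul(60331, 23205) = 1399980855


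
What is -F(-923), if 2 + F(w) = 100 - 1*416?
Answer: 318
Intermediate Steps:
F(w) = -318 (F(w) = -2 + (100 - 1*416) = -2 + (100 - 416) = -2 - 316 = -318)
-F(-923) = -1*(-318) = 318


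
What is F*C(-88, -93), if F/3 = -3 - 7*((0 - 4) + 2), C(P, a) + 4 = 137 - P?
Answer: 7293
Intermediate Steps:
C(P, a) = 133 - P (C(P, a) = -4 + (137 - P) = 133 - P)
F = 33 (F = 3*(-3 - 7*((0 - 4) + 2)) = 3*(-3 - 7*(-4 + 2)) = 3*(-3 - 7*(-2)) = 3*(-3 + 14) = 3*11 = 33)
F*C(-88, -93) = 33*(133 - 1*(-88)) = 33*(133 + 88) = 33*221 = 7293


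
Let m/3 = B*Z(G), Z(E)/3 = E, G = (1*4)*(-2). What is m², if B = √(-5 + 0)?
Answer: -25920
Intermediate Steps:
G = -8 (G = 4*(-2) = -8)
Z(E) = 3*E
B = I*√5 (B = √(-5) = I*√5 ≈ 2.2361*I)
m = -72*I*√5 (m = 3*((I*√5)*(3*(-8))) = 3*((I*√5)*(-24)) = 3*(-24*I*√5) = -72*I*√5 ≈ -161.0*I)
m² = (-72*I*√5)² = -25920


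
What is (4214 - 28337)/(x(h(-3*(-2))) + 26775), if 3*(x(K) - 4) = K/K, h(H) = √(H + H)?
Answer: -72369/80338 ≈ -0.90081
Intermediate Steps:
h(H) = √2*√H (h(H) = √(2*H) = √2*√H)
x(K) = 13/3 (x(K) = 4 + (K/K)/3 = 4 + (⅓)*1 = 4 + ⅓ = 13/3)
(4214 - 28337)/(x(h(-3*(-2))) + 26775) = (4214 - 28337)/(13/3 + 26775) = -24123/80338/3 = -24123*3/80338 = -72369/80338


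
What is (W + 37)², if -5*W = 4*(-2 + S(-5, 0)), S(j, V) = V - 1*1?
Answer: 38809/25 ≈ 1552.4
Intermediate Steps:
S(j, V) = -1 + V (S(j, V) = V - 1 = -1 + V)
W = 12/5 (W = -4*(-2 + (-1 + 0))/5 = -4*(-2 - 1)/5 = -4*(-3)/5 = -⅕*(-12) = 12/5 ≈ 2.4000)
(W + 37)² = (12/5 + 37)² = (197/5)² = 38809/25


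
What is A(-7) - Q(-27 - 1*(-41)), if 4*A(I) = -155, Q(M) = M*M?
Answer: -939/4 ≈ -234.75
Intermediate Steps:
Q(M) = M²
A(I) = -155/4 (A(I) = (¼)*(-155) = -155/4)
A(-7) - Q(-27 - 1*(-41)) = -155/4 - (-27 - 1*(-41))² = -155/4 - (-27 + 41)² = -155/4 - 1*14² = -155/4 - 1*196 = -155/4 - 196 = -939/4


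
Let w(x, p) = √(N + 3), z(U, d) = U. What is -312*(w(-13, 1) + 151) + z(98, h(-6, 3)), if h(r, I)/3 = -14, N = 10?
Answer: -47014 - 312*√13 ≈ -48139.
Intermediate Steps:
h(r, I) = -42 (h(r, I) = 3*(-14) = -42)
w(x, p) = √13 (w(x, p) = √(10 + 3) = √13)
-312*(w(-13, 1) + 151) + z(98, h(-6, 3)) = -312*(√13 + 151) + 98 = -312*(151 + √13) + 98 = (-47112 - 312*√13) + 98 = -47014 - 312*√13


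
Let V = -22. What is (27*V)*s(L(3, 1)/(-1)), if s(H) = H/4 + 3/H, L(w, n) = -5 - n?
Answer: -1188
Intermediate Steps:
s(H) = 3/H + H/4 (s(H) = H*(1/4) + 3/H = H/4 + 3/H = 3/H + H/4)
(27*V)*s(L(3, 1)/(-1)) = (27*(-22))*(3/(((-5 - 1*1)/(-1))) + ((-5 - 1*1)/(-1))/4) = -594*(3/(((-5 - 1)*(-1))) + ((-5 - 1)*(-1))/4) = -594*(3/((-6*(-1))) + (-6*(-1))/4) = -594*(3/6 + (1/4)*6) = -594*(3*(1/6) + 3/2) = -594*(1/2 + 3/2) = -594*2 = -1188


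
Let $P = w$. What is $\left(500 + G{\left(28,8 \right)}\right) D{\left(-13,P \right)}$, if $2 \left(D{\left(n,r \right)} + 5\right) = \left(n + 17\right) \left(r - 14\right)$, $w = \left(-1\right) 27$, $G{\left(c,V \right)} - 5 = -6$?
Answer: $-43413$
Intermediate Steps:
$G{\left(c,V \right)} = -1$ ($G{\left(c,V \right)} = 5 - 6 = -1$)
$w = -27$
$P = -27$
$D{\left(n,r \right)} = -5 + \frac{\left(-14 + r\right) \left(17 + n\right)}{2}$ ($D{\left(n,r \right)} = -5 + \frac{\left(n + 17\right) \left(r - 14\right)}{2} = -5 + \frac{\left(17 + n\right) \left(-14 + r\right)}{2} = -5 + \frac{\left(-14 + r\right) \left(17 + n\right)}{2}$)
$\left(500 + G{\left(28,8 \right)}\right) D{\left(-13,P \right)} = \left(500 - 1\right) \left(-124 - -91 + \frac{17}{2} \left(-27\right) + \frac{1}{2} \left(-13\right) \left(-27\right)\right) = 499 \left(-124 + 91 - \frac{459}{2} + \frac{351}{2}\right) = 499 \left(-87\right) = -43413$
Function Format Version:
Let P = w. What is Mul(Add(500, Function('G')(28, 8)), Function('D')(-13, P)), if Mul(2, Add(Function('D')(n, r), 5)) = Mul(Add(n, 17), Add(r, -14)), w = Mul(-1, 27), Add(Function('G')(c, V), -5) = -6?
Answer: -43413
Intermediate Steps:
Function('G')(c, V) = -1 (Function('G')(c, V) = Add(5, -6) = -1)
w = -27
P = -27
Function('D')(n, r) = Add(-5, Mul(Rational(1, 2), Add(-14, r), Add(17, n))) (Function('D')(n, r) = Add(-5, Mul(Rational(1, 2), Mul(Add(n, 17), Add(r, -14)))) = Add(-5, Mul(Rational(1, 2), Mul(Add(17, n), Add(-14, r)))) = Add(-5, Mul(Rational(1, 2), Mul(Add(-14, r), Add(17, n)))) = Add(-5, Mul(Rational(1, 2), Add(-14, r), Add(17, n))))
Mul(Add(500, Function('G')(28, 8)), Function('D')(-13, P)) = Mul(Add(500, -1), Add(-124, Mul(-7, -13), Mul(Rational(17, 2), -27), Mul(Rational(1, 2), -13, -27))) = Mul(499, Add(-124, 91, Rational(-459, 2), Rational(351, 2))) = Mul(499, -87) = -43413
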